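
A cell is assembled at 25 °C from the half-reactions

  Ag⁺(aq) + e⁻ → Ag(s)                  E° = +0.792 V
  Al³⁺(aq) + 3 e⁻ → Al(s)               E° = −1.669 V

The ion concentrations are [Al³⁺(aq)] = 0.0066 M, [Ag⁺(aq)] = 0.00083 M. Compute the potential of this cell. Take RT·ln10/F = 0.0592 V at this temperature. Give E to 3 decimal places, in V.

+2.322 V

Since E°(Ag⁺/Ag) > E°(Al³⁺/Al), Ag⁺/Ag serves as the cathode.
E°cell = +0.792 − (−1.669) = +2.461 V, with n = 3 electrons transferred.
For the overall reaction 3 Ag⁺(aq) + Al(s) → 3 Ag(s) + Al³⁺(aq), Q = [Al³⁺(aq)] / [Ag⁺(aq)]^3 = 1.15×10^7, giving log Q = 7.062.
E = E° − (0.0592/n)·log Q = +2.461 − (0.0592/3)(7.062) = +2.322 V.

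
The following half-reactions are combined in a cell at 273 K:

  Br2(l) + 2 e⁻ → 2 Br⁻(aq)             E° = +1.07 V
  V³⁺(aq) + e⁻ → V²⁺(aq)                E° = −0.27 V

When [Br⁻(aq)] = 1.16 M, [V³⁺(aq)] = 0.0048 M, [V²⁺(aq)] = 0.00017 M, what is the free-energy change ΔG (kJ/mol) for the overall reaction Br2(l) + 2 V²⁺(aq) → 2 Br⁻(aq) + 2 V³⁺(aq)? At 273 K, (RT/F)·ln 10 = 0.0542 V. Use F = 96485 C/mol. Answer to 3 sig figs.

−243 kJ/mol

With Br₂/Br⁻ reduced at the cathode, E°cell = +1.07 − (−0.27) = +1.34 V and n = 2.
Here Q = ([Br⁻(aq)]^2·[V³⁺(aq)]^2) / [V²⁺(aq)]^2 = 1.07×10^3 (log Q = 3.031), giving E = +1.34 − (0.0542/2)·(3.031) = +1.2579 V.
Finally ΔG = −nFE = −(2)(96485 C/mol)(+1.2579 V) = −243 kJ/mol.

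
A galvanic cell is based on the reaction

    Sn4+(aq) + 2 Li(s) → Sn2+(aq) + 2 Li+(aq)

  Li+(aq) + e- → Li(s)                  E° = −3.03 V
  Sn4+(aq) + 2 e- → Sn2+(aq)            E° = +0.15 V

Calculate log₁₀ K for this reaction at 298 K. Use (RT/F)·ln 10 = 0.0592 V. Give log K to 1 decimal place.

The Sn⁴⁺/Sn²⁺ couple is reduced (cathode); E°cell = +0.15 − (−3.03) = +3.18 V with n = 2.
At equilibrium E = 0, so log K = nE°cell / 0.0592 = (2)(+3.18) / 0.0592 = 107.4.

log K = 107.4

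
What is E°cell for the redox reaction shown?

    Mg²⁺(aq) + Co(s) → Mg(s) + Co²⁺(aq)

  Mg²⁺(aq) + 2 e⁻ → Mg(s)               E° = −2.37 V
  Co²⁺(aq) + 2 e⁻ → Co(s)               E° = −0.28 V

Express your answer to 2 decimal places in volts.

−2.09 V

Mg²⁺(aq) gains electrons, so the Mg²⁺/Mg couple is the cathode; the Co²⁺/Co couple is the anode.
E°cell = E°(cathode) − E°(anode) = −2.37 − (−0.28) = −2.09 V.
The negative E°cell means the reaction is non-spontaneous in the direction written.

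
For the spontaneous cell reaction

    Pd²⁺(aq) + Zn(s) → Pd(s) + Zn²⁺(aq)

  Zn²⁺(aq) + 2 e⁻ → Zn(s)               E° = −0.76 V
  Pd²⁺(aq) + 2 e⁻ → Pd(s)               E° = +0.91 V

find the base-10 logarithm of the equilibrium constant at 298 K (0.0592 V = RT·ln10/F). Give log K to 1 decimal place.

The Pd²⁺/Pd couple is reduced (cathode); E°cell = +0.91 − (−0.76) = +1.67 V with n = 2.
At equilibrium E = 0, so log K = nE°cell / 0.0592 = (2)(+1.67) / 0.0592 = 56.4.

log K = 56.4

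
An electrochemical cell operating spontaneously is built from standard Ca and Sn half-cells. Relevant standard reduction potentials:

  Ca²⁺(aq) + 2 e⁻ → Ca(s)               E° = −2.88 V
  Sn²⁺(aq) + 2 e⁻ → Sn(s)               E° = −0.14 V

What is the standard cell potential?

+2.74 V

Of the two couples in this cell, the one with the more positive reduction potential is reduced at the cathode: here that is Sn²⁺/Sn (−0.14 V); Ca²⁺/Ca (−2.88 V) is the anode.
E°cell = E°(cathode) − E°(anode) = −0.14 − (−2.88) = +2.74 V.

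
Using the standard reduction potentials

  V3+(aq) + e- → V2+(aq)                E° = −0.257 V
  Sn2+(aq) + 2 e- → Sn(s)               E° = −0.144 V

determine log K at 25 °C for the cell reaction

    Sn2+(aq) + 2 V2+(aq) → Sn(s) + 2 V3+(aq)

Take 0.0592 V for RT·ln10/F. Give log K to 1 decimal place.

The Sn²⁺/Sn couple is reduced (cathode); E°cell = −0.144 − (−0.257) = +0.113 V with n = 2.
At equilibrium E = 0, so log K = nE°cell / 0.0592 = (2)(+0.113) / 0.0592 = 3.8.

log K = 3.8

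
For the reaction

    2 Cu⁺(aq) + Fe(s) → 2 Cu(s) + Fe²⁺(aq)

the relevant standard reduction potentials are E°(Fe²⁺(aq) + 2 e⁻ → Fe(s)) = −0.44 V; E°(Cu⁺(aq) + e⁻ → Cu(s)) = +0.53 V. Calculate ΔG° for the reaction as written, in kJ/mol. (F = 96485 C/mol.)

In the reaction as written Cu⁺(aq) is reduced, so the Cu⁺/Cu couple is the cathode and Fe²⁺/Fe is the anode.
E°cell = +0.53 − (−0.44) = +0.97 V; balancing electrons gives n = 2.
ΔG° = −nFE°cell = −(2)(96485)(+0.97) J/mol = −187 kJ/mol.

−187 kJ/mol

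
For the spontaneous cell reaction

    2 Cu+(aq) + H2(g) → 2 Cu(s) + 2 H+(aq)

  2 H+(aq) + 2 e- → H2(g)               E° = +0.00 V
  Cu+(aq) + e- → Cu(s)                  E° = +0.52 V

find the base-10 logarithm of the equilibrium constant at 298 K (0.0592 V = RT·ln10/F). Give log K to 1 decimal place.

The Cu⁺/Cu couple is reduced (cathode); E°cell = +0.52 − (+0.00) = +0.52 V with n = 2.
At equilibrium E = 0, so log K = nE°cell / 0.0592 = (2)(+0.52) / 0.0592 = 17.6.

log K = 17.6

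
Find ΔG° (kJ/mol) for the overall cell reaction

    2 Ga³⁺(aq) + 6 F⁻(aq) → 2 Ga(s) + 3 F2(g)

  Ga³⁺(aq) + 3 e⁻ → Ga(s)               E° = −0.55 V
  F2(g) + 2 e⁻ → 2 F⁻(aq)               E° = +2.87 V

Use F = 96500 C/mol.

In the reaction as written Ga³⁺(aq) is reduced, so the Ga³⁺/Ga couple is the cathode and F₂/F⁻ is the anode.
E°cell = −0.55 − (+2.87) = −3.42 V; balancing electrons gives n = 6.
ΔG° = −nFE°cell = −(6)(96500)(−3.42) J/mol = +1980 kJ/mol.

+1980 kJ/mol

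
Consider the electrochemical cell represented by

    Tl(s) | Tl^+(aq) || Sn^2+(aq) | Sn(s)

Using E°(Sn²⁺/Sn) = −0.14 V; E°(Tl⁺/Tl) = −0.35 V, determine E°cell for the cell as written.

By convention the left-hand electrode in cell notation is the anode (oxidation) and the right-hand electrode is the cathode (reduction).
E°cell = E°(right) − E°(left) = −0.14 − (−0.35) = +0.21 V.

+0.21 V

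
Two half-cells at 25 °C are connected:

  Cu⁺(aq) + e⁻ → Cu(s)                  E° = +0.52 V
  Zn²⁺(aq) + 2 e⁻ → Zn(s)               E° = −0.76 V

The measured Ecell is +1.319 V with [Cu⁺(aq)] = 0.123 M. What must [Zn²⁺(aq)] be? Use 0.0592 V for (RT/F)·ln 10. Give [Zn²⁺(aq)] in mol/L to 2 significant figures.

The Cu⁺/Cu couple has the larger reduction potential, so it is the cathode: E°cell = +0.52 − (−0.76) = +1.28 V and n = 2.
Rearranging E = E° − (0.0592/n)·log Q gives log Q = 2(+1.28 − (+1.319))/0.0592 = −1.318.
For 2 Cu⁺(aq) + Zn(s) → 2 Cu(s) + Zn²⁺(aq), the reaction quotient is Q = [Zn²⁺(aq)] / [Cu⁺(aq)]^2.
Solving for the unknown gives log [Zn²⁺(aq)] = −3.138, so [Zn²⁺(aq)] ≈ 0.00073 M.

0.00073 M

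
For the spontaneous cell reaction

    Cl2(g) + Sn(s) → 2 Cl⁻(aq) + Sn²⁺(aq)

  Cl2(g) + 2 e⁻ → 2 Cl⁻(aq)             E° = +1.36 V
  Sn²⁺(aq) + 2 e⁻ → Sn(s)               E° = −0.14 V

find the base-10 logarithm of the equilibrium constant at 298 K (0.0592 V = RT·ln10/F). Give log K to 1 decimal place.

log K = 50.7

The Cl₂/Cl⁻ couple is reduced (cathode); E°cell = +1.36 − (−0.14) = +1.50 V with n = 2.
At equilibrium E = 0, so log K = nE°cell / 0.0592 = (2)(+1.50) / 0.0592 = 50.7.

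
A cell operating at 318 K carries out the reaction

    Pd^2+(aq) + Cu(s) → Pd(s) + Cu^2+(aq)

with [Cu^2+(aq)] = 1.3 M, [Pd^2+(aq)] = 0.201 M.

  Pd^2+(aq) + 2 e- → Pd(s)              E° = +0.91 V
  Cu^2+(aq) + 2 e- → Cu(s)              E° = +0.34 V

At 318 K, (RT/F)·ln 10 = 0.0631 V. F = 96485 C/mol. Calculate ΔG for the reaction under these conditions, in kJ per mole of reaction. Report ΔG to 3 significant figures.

E°cell = +0.91 − (+0.34) = +0.57 V; the balanced reaction transfers n = 2 electrons.
Here Q = [Cu^2+(aq)] / [Pd^2+(aq)] = 6.47 (log Q = 0.811), giving E = +0.57 − (0.0631/2)·(0.811) = +0.5444 V.
Finally ΔG = −nFE = −(2)(96485 C/mol)(+0.5444 V) = −105 kJ/mol.

−105 kJ/mol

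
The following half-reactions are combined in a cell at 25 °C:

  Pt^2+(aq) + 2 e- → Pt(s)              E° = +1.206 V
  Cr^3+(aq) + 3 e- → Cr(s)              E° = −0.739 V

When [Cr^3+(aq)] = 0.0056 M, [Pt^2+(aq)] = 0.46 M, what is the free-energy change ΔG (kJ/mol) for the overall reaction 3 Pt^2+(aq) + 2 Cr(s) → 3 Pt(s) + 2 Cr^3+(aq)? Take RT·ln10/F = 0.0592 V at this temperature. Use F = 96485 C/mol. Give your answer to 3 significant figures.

−1150 kJ/mol

E°cell = +1.206 − (−0.739) = +1.945 V; the balanced reaction transfers n = 6 electrons.
Here Q = [Cr^3+(aq)]^2 / [Pt^2+(aq)]^3 = 0.000322 (log Q = −3.492), giving E = +1.945 − (0.0592/6)·(−3.492) = +1.9795 V.
Finally ΔG = −nFE = −(6)(96485 C/mol)(+1.9795 V) = −1150 kJ/mol.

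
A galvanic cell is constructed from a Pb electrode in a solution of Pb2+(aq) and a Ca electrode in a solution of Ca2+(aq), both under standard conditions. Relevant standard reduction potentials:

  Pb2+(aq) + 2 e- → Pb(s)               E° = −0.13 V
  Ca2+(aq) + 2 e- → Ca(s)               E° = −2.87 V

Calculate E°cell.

The Pb²⁺/Pb couple has the higher E°, so Pb ion is reduced (cathode) and Ca is oxidized (anode).
E°cell = E°(cathode) − E°(anode) = −0.13 − (−2.87) = +2.74 V.

+2.74 V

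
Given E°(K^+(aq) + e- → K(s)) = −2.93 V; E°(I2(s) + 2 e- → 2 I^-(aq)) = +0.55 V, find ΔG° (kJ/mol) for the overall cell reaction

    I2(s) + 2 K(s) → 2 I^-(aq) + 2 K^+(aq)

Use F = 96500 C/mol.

−672 kJ/mol

In the reaction as written I2(s) is reduced, so the I₂/I⁻ couple is the cathode and K⁺/K is the anode.
E°cell = +0.55 − (−2.93) = +3.48 V; balancing electrons gives n = 2.
ΔG° = −nFE°cell = −(2)(96500)(+3.48) J/mol = −672 kJ/mol.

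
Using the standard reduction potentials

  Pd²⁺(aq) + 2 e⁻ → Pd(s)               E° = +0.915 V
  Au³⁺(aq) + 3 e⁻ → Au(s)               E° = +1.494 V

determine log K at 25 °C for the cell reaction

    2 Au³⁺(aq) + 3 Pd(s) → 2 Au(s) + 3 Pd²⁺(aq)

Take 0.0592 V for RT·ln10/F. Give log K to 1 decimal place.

The Au³⁺/Au couple is reduced (cathode); E°cell = +1.494 − (+0.915) = +0.579 V with n = 6.
At equilibrium E = 0, so log K = nE°cell / 0.0592 = (6)(+0.579) / 0.0592 = 58.7.

log K = 58.7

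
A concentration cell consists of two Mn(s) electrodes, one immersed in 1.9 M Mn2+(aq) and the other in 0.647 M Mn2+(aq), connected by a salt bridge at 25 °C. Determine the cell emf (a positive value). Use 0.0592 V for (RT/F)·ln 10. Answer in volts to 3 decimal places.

0.014 V

For a concentration cell E°cell = 0, since both electrodes use the same couple.
The compartment with the higher Mn2+(aq) concentration (1.9 M) acts as the cathode; ions are reduced there and produced at the dilute (0.647 M) anode.
With n = 2, Ecell = −(0.0592/2)·log([dilute]/[conc]) = −(0.0592/2)·log(0.647/1.9) = +0.014 V.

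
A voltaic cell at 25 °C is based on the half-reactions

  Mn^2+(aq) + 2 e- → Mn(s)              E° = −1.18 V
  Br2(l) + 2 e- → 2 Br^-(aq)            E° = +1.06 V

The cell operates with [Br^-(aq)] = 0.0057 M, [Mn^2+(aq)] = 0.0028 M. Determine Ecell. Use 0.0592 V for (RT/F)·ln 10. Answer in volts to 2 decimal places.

+2.45 V

The Br₂/Br⁻ couple has the more positive E°, so it is the cathode; Mn²⁺/Mn is the anode.
E°cell = +1.06 − (−1.18) = +2.24 V, with n = 2 electrons transferred.
For the overall reaction Br2(l) + Mn(s) → 2 Br^-(aq) + Mn^2+(aq), Q = [Br^-(aq)]^2·[Mn^2+(aq)] = 9.1×10^−8, giving log Q = −7.041.
E = E° − (0.0592/n)·log Q = +2.24 − (0.0592/2)(−7.041) = +2.45 V.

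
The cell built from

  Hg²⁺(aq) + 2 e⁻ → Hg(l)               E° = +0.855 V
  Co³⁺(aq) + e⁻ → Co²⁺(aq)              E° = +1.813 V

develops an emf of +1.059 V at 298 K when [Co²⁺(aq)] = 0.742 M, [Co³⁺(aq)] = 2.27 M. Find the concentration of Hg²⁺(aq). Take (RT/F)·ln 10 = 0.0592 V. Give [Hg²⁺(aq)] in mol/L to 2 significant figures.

0.0036 M

The Co³⁺/Co²⁺ couple has the larger reduction potential, so it is the cathode: E°cell = +1.813 − (+0.855) = +0.958 V and n = 2.
From the Nernst equation, log Q = n(E° − E)/0.0592 = 2·(+0.958 − (+1.059))/0.0592 = −3.412.
For 2 Co³⁺(aq) + Hg(l) → 2 Co²⁺(aq) + Hg²⁺(aq), the reaction quotient is Q = ([Co²⁺(aq)]^2·[Hg²⁺(aq)]) / [Co³⁺(aq)]^2.
Solving for the unknown gives log [Hg²⁺(aq)] = −2.441, so [Hg²⁺(aq)] ≈ 0.0036 M.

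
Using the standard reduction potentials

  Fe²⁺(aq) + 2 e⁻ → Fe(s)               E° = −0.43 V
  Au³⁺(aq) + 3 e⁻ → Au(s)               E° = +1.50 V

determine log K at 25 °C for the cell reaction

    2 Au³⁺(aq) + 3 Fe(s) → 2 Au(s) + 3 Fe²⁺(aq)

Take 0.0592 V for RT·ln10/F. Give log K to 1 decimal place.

log K = 195.6

The Au³⁺/Au couple is reduced (cathode); E°cell = +1.50 − (−0.43) = +1.93 V with n = 6.
At equilibrium E = 0, so log K = nE°cell / 0.0592 = (6)(+1.93) / 0.0592 = 195.6.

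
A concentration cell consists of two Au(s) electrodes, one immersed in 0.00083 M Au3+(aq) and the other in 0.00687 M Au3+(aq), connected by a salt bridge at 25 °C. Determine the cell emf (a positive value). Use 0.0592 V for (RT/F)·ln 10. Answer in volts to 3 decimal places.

0.018 V

For a concentration cell E°cell = 0, since both electrodes use the same couple.
The compartment with the higher Au3+(aq) concentration (0.00687 M) acts as the cathode; ions are reduced there and produced at the dilute (0.00083 M) anode.
With n = 3, Ecell = −(0.0592/3)·log([dilute]/[conc]) = −(0.0592/3)·log(0.00083/0.00687) = +0.018 V.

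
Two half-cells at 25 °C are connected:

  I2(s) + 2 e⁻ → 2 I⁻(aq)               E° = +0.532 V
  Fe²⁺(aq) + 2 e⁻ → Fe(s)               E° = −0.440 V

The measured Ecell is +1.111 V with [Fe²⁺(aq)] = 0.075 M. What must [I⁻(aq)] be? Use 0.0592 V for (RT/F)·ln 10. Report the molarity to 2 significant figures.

0.016 M

I₂/I⁻ is the cathode (higher E°); E°cell = +0.532 − (−0.440) = +0.972 V with n = 2.
Since E = E° − (0.0592/n)·log Q, log Q = n(E° − E)/0.0592 = −4.696.
For I2(s) + Fe(s) → 2 I⁻(aq) + Fe²⁺(aq), the reaction quotient is Q = [I⁻(aq)]^2·[Fe²⁺(aq)].
Solving for the unknown gives log [I⁻(aq)] = −1.786, so [I⁻(aq)] ≈ 0.016 M.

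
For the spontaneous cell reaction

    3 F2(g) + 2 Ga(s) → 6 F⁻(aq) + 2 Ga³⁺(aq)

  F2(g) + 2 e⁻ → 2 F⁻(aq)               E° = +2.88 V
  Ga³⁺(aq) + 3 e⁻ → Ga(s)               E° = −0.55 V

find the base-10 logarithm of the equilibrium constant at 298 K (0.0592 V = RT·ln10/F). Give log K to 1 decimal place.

log K = 347.6

The F₂/F⁻ couple is reduced (cathode); E°cell = +2.88 − (−0.55) = +3.43 V with n = 6.
At equilibrium E = 0, so log K = nE°cell / 0.0592 = (6)(+3.43) / 0.0592 = 347.6.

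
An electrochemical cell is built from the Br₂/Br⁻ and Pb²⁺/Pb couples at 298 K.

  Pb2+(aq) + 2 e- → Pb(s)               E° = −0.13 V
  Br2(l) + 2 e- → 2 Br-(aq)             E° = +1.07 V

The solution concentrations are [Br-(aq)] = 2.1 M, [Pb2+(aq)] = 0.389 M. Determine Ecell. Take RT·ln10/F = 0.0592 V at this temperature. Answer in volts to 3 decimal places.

+1.193 V

Since E°(Br₂/Br⁻) > E°(Pb²⁺/Pb), Br₂/Br⁻ serves as the cathode.
The standard potential is +1.07 − (−0.13) = +1.20 V and the balanced reaction transfers n = 2 electrons.
The balanced reaction is Br2(l) + Pb(s) → 2 Br-(aq) + Pb2+(aq), so Q = [Br-(aq)]^2·[Pb2+(aq)] = 1.72 and log Q = 0.234.
By the Nernst equation, E = +1.20 − (0.0592/2)·(0.234) = +1.193 V.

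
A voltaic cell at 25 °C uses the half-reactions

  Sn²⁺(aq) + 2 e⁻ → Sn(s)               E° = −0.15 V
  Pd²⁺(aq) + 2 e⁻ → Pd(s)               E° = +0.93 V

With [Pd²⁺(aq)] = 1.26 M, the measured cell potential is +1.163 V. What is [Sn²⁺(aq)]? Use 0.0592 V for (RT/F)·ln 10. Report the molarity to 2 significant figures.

0.0020 M

The Pd²⁺/Pd couple has the larger reduction potential, so it is the cathode: E°cell = +0.93 − (−0.15) = +1.08 V and n = 2.
Rearranging E = E° − (0.0592/n)·log Q gives log Q = 2(+1.08 − (+1.163))/0.0592 = −2.804.
The balanced reaction is Pd²⁺(aq) + Sn(s) → Pd(s) + Sn²⁺(aq), so Q = [Sn²⁺(aq)] / [Pd²⁺(aq)].
Solving for the unknown gives log [Sn²⁺(aq)] = −2.704, so [Sn²⁺(aq)] ≈ 0.0020 M.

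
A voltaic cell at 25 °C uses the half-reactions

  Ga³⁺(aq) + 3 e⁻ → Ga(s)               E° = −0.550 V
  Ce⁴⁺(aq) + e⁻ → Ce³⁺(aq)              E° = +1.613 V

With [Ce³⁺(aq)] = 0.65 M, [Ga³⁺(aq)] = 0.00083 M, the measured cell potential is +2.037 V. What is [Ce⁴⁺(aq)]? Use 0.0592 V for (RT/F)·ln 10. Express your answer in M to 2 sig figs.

0.00045 M

With Ce⁴⁺/Ce³⁺ at the cathode and Ga³⁺/Ga at the anode, E°cell = +1.613 − (−0.550) = +2.163 V (n = 3).
Since E = E° − (0.0592/n)·log Q, log Q = n(E° − E)/0.0592 = 6.385.
Balancing electrons gives 3 Ce⁴⁺(aq) + Ga(s) → 3 Ce³⁺(aq) + Ga³⁺(aq); thus Q = ([Ce³⁺(aq)]^3·[Ga³⁺(aq)]) / [Ce⁴⁺(aq)]^3.
Substituting the known concentrations and solving, log [Ce⁴⁺(aq)] = −3.342 and [Ce⁴⁺(aq)] = 0.00045 M.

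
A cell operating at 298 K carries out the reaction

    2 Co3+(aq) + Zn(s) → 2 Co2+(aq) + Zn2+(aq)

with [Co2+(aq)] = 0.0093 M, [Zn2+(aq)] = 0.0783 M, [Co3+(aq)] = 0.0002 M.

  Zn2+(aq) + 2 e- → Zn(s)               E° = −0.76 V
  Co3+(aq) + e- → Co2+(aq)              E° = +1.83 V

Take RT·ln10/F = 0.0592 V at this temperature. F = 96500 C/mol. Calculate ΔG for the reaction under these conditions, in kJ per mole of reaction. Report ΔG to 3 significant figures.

With Co³⁺/Co²⁺ reduced at the cathode, E°cell = +1.83 − (−0.76) = +2.59 V and n = 2.
Q = ([Co2+(aq)]^2·[Zn2+(aq)]) / [Co3+(aq)]^2 = 169, so log Q = 2.229 and E = +2.59 − (0.0592/2)(2.229) = +2.5240 V.
Then ΔG = −nFE = −2 × 96500 × +2.5240 J/mol = −487 kJ/mol.

−487 kJ/mol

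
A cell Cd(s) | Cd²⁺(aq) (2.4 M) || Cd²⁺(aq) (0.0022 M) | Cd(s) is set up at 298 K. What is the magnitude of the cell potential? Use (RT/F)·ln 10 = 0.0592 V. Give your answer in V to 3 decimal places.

0.090 V

For a concentration cell E°cell = 0, since both electrodes use the same couple.
The compartment with the higher Cd²⁺(aq) concentration (2.4 M) acts as the cathode; ions are reduced there and produced at the dilute (0.0022 M) anode.
With n = 2, Ecell = −(0.0592/2)·log([dilute]/[conc]) = −(0.0592/2)·log(0.0022/2.4) = +0.090 V.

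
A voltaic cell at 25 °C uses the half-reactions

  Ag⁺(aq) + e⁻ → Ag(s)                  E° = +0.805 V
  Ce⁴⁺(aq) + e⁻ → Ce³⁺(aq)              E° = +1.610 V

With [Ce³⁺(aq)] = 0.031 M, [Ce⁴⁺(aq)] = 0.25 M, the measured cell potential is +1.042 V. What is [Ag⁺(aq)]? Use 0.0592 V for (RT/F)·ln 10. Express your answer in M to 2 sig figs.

0.00080 M

Ce⁴⁺/Ce³⁺ is the cathode (higher E°); E°cell = +1.610 − (+0.805) = +0.805 V with n = 1.
Since E = E° − (0.0592/n)·log Q, log Q = n(E° − E)/0.0592 = −4.003.
Balancing electrons gives Ce⁴⁺(aq) + Ag(s) → Ce³⁺(aq) + Ag⁺(aq); thus Q = ([Ce³⁺(aq)]·[Ag⁺(aq)]) / [Ce⁴⁺(aq)].
Solving for the unknown gives log [Ag⁺(aq)] = −3.096, so [Ag⁺(aq)] ≈ 0.00080 M.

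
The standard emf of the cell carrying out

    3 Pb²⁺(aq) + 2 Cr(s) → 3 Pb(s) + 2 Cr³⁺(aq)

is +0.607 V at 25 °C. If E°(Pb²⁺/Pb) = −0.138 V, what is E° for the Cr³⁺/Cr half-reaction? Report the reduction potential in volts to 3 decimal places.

−0.745 V

In the reaction as written the Pb²⁺/Pb couple is reduced (cathode) and Cr³⁺/Cr is oxidized (anode), so E°cell = E°(Pb²⁺/Pb) − E°(Cr³⁺/Cr).
E°(Cr³⁺/Cr) = E°(cathode) − E°cell = −0.138 − (+0.607) = −0.745 V.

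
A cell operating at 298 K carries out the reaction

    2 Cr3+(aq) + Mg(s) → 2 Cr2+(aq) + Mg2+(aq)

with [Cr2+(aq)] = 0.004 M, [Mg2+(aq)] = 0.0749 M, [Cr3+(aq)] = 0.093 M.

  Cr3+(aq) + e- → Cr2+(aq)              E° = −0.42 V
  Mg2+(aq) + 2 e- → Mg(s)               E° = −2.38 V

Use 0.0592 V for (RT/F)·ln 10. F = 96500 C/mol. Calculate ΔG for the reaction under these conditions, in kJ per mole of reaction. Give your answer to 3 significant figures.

−400 kJ/mol

E°cell = −0.42 − (−2.38) = +1.96 V; the balanced reaction transfers n = 2 electrons.
Q = ([Cr2+(aq)]^2·[Mg2+(aq)]) / [Cr3+(aq)]^2 = 0.000139, so log Q = −3.858 and E = +1.96 − (0.0592/2)(−3.858) = +2.0742 V.
Then ΔG = −nFE = −2 × 96500 × +2.0742 J/mol = −400 kJ/mol.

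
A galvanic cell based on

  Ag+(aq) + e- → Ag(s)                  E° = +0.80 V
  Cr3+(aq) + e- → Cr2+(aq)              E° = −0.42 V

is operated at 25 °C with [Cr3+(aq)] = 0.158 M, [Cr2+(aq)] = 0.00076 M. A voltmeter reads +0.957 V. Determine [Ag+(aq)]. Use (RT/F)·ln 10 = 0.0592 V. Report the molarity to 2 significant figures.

Ag⁺/Ag is the cathode (higher E°); E°cell = +0.80 − (−0.42) = +1.22 V with n = 1.
Rearranging E = E° − (0.0592/n)·log Q gives log Q = 1(+1.22 − (+0.957))/0.0592 = 4.443.
Balancing electrons gives Ag+(aq) + Cr2+(aq) → Ag(s) + Cr3+(aq); thus Q = [Cr3+(aq)] / ([Ag+(aq)]·[Cr2+(aq)]).
Isolating [Ag+(aq)] in Q = 10^{4.443} yields log [Ag+(aq)] = −2.125, i.e. 0.0075 M.

0.0075 M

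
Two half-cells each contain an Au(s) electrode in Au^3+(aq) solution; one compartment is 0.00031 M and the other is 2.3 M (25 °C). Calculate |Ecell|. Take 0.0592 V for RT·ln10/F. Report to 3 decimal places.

0.076 V

For a concentration cell E°cell = 0, since both electrodes use the same couple.
The compartment with the higher Au^3+(aq) concentration (2.3 M) acts as the cathode; ions are reduced there and produced at the dilute (0.00031 M) anode.
With n = 3, Ecell = −(0.0592/3)·log([dilute]/[conc]) = −(0.0592/3)·log(0.00031/2.3) = +0.076 V.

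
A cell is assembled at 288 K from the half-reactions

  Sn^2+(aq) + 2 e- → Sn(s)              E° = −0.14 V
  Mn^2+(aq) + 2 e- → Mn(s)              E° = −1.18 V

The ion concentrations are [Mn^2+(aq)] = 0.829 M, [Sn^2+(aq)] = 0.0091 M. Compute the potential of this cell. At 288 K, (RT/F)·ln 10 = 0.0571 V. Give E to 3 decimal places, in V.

+0.984 V

The Sn²⁺/Sn couple has the more positive E°, so it is the cathode; Mn²⁺/Mn is the anode.
E°cell = −0.14 − (−1.18) = +1.04 V, with n = 2 electrons transferred.
Balancing gives Sn^2+(aq) + Mn(s) → Sn(s) + Mn^2+(aq); hence Q = [Mn^2+(aq)] / [Sn^2+(aq)] = 91.1 (log Q = 1.960).
E = E° − (0.0571/n)·log Q = +1.04 − (0.0571/2)(1.960) = +0.984 V.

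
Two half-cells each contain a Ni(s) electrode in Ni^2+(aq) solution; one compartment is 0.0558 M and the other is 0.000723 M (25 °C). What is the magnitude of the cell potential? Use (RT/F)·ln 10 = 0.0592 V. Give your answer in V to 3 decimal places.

For a concentration cell E°cell = 0, since both electrodes use the same couple.
The compartment with the higher Ni^2+(aq) concentration (0.0558 M) acts as the cathode; ions are reduced there and produced at the dilute (0.000723 M) anode.
With n = 2, Ecell = −(0.0592/2)·log([dilute]/[conc]) = −(0.0592/2)·log(0.000723/0.0558) = +0.056 V.

0.056 V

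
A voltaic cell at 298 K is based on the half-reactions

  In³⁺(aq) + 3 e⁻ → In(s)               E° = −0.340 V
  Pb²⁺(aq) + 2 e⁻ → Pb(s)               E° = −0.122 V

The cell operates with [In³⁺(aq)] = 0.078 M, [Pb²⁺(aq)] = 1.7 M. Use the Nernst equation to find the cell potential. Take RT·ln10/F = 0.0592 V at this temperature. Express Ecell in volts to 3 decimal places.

+0.247 V

Pb²⁺/Pb is reduced (cathode, E° = −0.122 V) and In³⁺/In is oxidized (anode).
E°cell = −0.122 − (−0.340) = +0.218 V, with n = 6 electrons transferred.
The balanced reaction is 3 Pb²⁺(aq) + 2 In(s) → 3 Pb(s) + 2 In³⁺(aq), so Q = [In³⁺(aq)]^2 / [Pb²⁺(aq)]^3 = 0.00124 and log Q = −2.907.
E = E° − (0.0592/n)·log Q = +0.218 − (0.0592/6)(−2.907) = +0.247 V.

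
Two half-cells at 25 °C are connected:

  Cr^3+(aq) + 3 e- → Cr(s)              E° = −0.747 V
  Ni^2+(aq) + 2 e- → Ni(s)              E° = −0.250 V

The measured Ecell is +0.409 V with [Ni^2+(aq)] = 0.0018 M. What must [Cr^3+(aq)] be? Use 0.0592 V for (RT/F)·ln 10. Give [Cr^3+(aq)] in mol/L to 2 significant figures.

Ni²⁺/Ni is the cathode (higher E°); E°cell = −0.250 − (−0.747) = +0.497 V with n = 6.
Since E = E° − (0.0592/n)·log Q, log Q = n(E° − E)/0.0592 = 8.919.
For 3 Ni^2+(aq) + 2 Cr(s) → 3 Ni(s) + 2 Cr^3+(aq), the reaction quotient is Q = [Cr^3+(aq)]^2 / [Ni^2+(aq)]^3.
Isolating [Cr^3+(aq)] in Q = 10^{8.919} yields log [Cr^3+(aq)] = 0.342, i.e. 2.2 M.

2.2 M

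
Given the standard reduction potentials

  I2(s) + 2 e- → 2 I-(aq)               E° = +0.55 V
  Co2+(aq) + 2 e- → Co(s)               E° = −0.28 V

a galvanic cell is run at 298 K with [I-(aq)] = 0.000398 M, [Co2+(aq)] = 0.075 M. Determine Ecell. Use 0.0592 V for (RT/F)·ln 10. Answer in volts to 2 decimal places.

I₂/I⁻ is reduced (cathode, E° = +0.55 V) and Co²⁺/Co is oxidized (anode).
E°cell = +0.55 − (−0.28) = +0.83 V, with n = 2 electrons transferred.
For the overall reaction I2(s) + Co(s) → 2 I-(aq) + Co2+(aq), Q = [I-(aq)]^2·[Co2+(aq)] = 1.19×10^−8, giving log Q = −7.925.
Applying E = E° − (RT ln10/nF)·log Q gives +0.83 − (0.0592/2)(−7.925) = +1.06 V.

+1.06 V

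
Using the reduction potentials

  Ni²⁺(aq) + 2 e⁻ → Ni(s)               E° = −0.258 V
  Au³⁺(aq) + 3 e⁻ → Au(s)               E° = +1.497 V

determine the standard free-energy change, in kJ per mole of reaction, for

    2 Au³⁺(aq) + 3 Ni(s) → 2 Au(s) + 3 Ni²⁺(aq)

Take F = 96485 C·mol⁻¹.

−1016 kJ/mol

In the reaction as written Au³⁺(aq) is reduced, so the Au³⁺/Au couple is the cathode and Ni²⁺/Ni is the anode.
E°cell = +1.497 − (−0.258) = +1.755 V; balancing electrons gives n = 6.
ΔG° = −nFE°cell = −(6)(96485)(+1.755) J/mol = −1016 kJ/mol.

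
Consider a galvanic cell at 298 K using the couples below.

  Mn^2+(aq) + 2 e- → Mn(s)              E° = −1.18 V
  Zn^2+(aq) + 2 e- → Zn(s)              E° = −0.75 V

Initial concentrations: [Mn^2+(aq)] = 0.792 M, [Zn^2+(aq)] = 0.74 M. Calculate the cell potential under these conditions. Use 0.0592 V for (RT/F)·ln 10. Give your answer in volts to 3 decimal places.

+0.429 V

The Zn²⁺/Zn couple has the more positive E°, so it is the cathode; Mn²⁺/Mn is the anode.
The standard potential is −0.75 − (−1.18) = +0.43 V and the balanced reaction transfers n = 2 electrons.
Balancing gives Zn^2+(aq) + Mn(s) → Zn(s) + Mn^2+(aq); hence Q = [Mn^2+(aq)] / [Zn^2+(aq)] = 1.07 (log Q = 0.029).
By the Nernst equation, E = +0.43 − (0.0592/2)·(0.029) = +0.429 V.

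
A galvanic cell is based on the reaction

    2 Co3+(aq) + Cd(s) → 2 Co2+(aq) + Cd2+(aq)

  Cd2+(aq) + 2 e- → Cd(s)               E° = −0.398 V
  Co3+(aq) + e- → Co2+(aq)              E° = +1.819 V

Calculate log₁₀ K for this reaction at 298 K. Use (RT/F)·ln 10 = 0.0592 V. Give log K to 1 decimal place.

The Co³⁺/Co²⁺ couple is reduced (cathode); E°cell = +1.819 − (−0.398) = +2.217 V with n = 2.
At equilibrium E = 0, so log K = nE°cell / 0.0592 = (2)(+2.217) / 0.0592 = 74.9.

log K = 74.9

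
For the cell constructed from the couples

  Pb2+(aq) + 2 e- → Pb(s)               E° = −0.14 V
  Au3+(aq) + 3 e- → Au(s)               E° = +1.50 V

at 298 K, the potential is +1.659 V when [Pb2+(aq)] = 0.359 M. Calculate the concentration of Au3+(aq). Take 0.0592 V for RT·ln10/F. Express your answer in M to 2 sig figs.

2.0 M

The Au³⁺/Au couple has the larger reduction potential, so it is the cathode: E°cell = +1.50 − (−0.14) = +1.64 V and n = 6.
From the Nernst equation, log Q = n(E° − E)/0.0592 = 6·(+1.64 − (+1.659))/0.0592 = −1.926.
Balancing electrons gives 2 Au3+(aq) + 3 Pb(s) → 2 Au(s) + 3 Pb2+(aq); thus Q = [Pb2+(aq)]^3 / [Au3+(aq)]^2.
Solving for the unknown gives log [Au3+(aq)] = 0.296, so [Au3+(aq)] ≈ 2.0 M.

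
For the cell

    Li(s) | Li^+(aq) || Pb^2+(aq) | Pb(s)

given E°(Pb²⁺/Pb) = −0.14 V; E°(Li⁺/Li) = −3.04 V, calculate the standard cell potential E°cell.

+2.90 V

By convention the left-hand electrode in cell notation is the anode (oxidation) and the right-hand electrode is the cathode (reduction).
E°cell = E°(right) − E°(left) = −0.14 − (−3.04) = +2.90 V.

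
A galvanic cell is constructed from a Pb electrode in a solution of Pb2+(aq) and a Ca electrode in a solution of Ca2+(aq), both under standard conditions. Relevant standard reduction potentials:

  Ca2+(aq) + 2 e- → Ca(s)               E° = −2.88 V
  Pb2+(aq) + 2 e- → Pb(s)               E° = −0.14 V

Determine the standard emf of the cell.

The Pb²⁺/Pb couple has the higher E°, so Pb ion is reduced (cathode) and Ca is oxidized (anode).
E°cell = E°(cathode) − E°(anode) = −0.14 − (−2.88) = +2.74 V.

+2.74 V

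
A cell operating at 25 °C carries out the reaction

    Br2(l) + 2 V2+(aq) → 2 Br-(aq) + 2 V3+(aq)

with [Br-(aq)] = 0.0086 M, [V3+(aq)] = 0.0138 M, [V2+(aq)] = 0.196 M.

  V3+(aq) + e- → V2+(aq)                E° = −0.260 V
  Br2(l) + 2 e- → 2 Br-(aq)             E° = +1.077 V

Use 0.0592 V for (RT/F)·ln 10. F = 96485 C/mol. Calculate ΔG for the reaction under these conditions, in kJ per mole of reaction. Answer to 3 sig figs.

E°cell = +1.077 − (−0.260) = +1.337 V; the balanced reaction transfers n = 2 electrons.
Q = ([Br-(aq)]^2·[V3+(aq)]^2) / [V2+(aq)]^2 = 3.67×10^−7, so log Q = −6.436 and E = +1.337 − (0.0592/2)(−6.436) = +1.5275 V.
Then ΔG = −nFE = −2 × 96485 × +1.5275 J/mol = −295 kJ/mol.

−295 kJ/mol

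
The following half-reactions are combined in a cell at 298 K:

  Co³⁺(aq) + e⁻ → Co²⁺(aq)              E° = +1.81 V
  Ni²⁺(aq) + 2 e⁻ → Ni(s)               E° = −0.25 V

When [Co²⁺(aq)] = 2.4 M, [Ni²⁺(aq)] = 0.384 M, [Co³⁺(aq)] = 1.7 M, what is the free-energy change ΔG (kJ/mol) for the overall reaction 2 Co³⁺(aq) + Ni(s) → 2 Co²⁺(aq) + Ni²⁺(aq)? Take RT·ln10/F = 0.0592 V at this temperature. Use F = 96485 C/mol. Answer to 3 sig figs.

−398 kJ/mol

The standard cell potential is +1.81 − (−0.25) = +2.06 V, with n = 2 electrons in the balanced equation.
Q = ([Co²⁺(aq)]^2·[Ni²⁺(aq)]) / [Co³⁺(aq)]^2 = 0.765, so log Q = −0.116 and E = +2.06 − (0.0592/2)(−0.116) = +2.0634 V.
Then ΔG = −nFE = −2 × 96485 × +2.0634 J/mol = −398 kJ/mol.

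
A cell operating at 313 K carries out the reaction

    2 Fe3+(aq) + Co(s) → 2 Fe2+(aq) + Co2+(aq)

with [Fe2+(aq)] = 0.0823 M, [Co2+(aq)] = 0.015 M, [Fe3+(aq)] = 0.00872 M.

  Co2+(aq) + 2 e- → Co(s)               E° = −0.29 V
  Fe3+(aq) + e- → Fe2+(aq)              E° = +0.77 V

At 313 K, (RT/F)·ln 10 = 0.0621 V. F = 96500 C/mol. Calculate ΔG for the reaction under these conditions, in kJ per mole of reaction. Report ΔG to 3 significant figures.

−204 kJ/mol

The standard cell potential is +0.77 − (−0.29) = +1.06 V, with n = 2 electrons in the balanced equation.
Q = ([Fe2+(aq)]^2·[Co2+(aq)]) / [Fe3+(aq)]^2 = 1.34, so log Q = 0.126 and E = +1.06 − (0.0621/2)(0.126) = +1.0561 V.
Then ΔG = −nFE = −2 × 96500 × +1.0561 J/mol = −204 kJ/mol.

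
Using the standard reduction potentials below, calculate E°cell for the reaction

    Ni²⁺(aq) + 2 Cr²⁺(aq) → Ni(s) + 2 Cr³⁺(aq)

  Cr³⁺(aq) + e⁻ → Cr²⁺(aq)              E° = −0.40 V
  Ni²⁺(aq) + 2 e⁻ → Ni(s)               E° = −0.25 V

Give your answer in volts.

+0.15 V

In the reaction as written, Ni²⁺(aq) is reduced (cathode) and Cr³⁺(aq) is produced by oxidation at the anode.
E°cell = E°(cathode) − E°(anode) = −0.25 − (−0.40) = +0.15 V.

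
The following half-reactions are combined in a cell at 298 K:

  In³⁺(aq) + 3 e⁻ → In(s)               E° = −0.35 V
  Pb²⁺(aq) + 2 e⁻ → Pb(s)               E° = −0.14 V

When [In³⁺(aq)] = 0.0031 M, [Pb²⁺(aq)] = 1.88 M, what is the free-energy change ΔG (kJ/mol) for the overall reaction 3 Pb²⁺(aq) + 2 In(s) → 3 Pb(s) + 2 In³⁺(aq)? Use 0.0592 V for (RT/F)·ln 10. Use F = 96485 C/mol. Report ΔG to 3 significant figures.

E°cell = −0.14 − (−0.35) = +0.21 V; the balanced reaction transfers n = 6 electrons.
Here Q = [In³⁺(aq)]^2 / [Pb²⁺(aq)]^3 = 1.45×10^−6 (log Q = −5.840), giving E = +0.21 − (0.0592/6)·(−5.840) = +0.2676 V.
ΔG = −nFE = −(6)(96485)(+0.2676) J/mol = −155 kJ/mol.

−155 kJ/mol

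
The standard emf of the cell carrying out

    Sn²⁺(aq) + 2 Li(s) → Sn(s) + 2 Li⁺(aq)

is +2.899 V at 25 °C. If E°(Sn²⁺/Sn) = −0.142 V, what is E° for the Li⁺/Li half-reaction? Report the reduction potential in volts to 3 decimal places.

−3.041 V

In the reaction as written the Sn²⁺/Sn couple is reduced (cathode) and Li⁺/Li is oxidized (anode), so E°cell = E°(Sn²⁺/Sn) − E°(Li⁺/Li).
E°(Li⁺/Li) = E°(cathode) − E°cell = −0.142 − (+2.899) = −3.041 V.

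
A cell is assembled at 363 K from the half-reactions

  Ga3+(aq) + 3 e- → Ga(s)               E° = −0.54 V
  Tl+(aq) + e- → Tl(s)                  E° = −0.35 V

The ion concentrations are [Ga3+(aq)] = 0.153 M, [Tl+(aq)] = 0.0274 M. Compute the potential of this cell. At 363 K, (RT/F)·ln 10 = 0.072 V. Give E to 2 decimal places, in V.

+0.10 V

The Tl⁺/Tl couple has the more positive E°, so it is the cathode; Ga³⁺/Ga is the anode.
E°cell = −0.35 − (−0.54) = +0.19 V, with n = 3 electrons transferred.
Balancing gives 3 Tl+(aq) + Ga(s) → 3 Tl(s) + Ga3+(aq); hence Q = [Ga3+(aq)] / [Tl+(aq)]^3 = 7.44×10^3 (log Q = 3.871).
Applying E = E° − (RT ln10/nF)·log Q gives +0.19 − (0.072/3)(3.871) = +0.10 V.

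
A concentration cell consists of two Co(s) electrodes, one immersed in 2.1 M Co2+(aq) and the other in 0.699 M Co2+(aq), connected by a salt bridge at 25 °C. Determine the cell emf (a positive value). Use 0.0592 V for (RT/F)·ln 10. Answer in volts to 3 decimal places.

For a concentration cell E°cell = 0, since both electrodes use the same couple.
The compartment with the higher Co2+(aq) concentration (2.1 M) acts as the cathode; ions are reduced there and produced at the dilute (0.699 M) anode.
With n = 2, Ecell = −(0.0592/2)·log([dilute]/[conc]) = −(0.0592/2)·log(0.699/2.1) = +0.014 V.

0.014 V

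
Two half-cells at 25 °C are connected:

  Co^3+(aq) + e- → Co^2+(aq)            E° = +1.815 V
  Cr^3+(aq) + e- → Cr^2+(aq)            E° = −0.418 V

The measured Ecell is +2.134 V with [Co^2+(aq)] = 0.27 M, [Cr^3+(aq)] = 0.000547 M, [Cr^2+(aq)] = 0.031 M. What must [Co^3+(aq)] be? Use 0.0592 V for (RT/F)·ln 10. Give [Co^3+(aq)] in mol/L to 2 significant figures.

Co³⁺/Co²⁺ is the cathode (higher E°); E°cell = +1.815 − (−0.418) = +2.233 V with n = 1.
Rearranging E = E° − (0.0592/n)·log Q gives log Q = 1(+2.233 − (+2.134))/0.0592 = 1.672.
For Co^3+(aq) + Cr^2+(aq) → Co^2+(aq) + Cr^3+(aq), the reaction quotient is Q = ([Co^2+(aq)]·[Cr^3+(aq)]) / ([Co^3+(aq)]·[Cr^2+(aq)]).
Substituting the known concentrations and solving, log [Co^3+(aq)] = −3.994 and [Co^3+(aq)] = 0.00010 M.

0.00010 M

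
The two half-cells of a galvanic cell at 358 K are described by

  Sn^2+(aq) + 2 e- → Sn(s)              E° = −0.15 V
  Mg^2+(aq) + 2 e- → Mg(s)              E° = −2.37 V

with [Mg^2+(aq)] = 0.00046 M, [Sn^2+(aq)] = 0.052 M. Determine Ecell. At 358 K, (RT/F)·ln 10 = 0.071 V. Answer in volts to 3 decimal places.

Since E°(Sn²⁺/Sn) > E°(Mg²⁺/Mg), Sn²⁺/Sn serves as the cathode.
E°cell = −0.15 − (−2.37) = +2.22 V, with n = 2 electrons transferred.
The balanced reaction is Sn^2+(aq) + Mg(s) → Sn(s) + Mg^2+(aq), so Q = [Mg^2+(aq)] / [Sn^2+(aq)] = 0.00885 and log Q = −2.053.
By the Nernst equation, E = +2.22 − (0.071/2)·(−2.053) = +2.293 V.

+2.293 V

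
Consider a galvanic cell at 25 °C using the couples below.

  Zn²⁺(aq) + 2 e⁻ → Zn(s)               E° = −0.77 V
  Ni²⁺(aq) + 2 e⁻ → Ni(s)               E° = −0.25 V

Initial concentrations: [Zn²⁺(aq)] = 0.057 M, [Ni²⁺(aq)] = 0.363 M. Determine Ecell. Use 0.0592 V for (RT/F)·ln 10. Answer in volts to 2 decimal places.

+0.54 V

Ni²⁺/Ni is reduced (cathode, E° = −0.25 V) and Zn²⁺/Zn is oxidized (anode).
E°cell = −0.25 − (−0.77) = +0.52 V, with n = 2 electrons transferred.
The balanced reaction is Ni²⁺(aq) + Zn(s) → Ni(s) + Zn²⁺(aq), so Q = [Zn²⁺(aq)] / [Ni²⁺(aq)] = 0.157 and log Q = −0.804.
By the Nernst equation, E = +0.52 − (0.0592/2)·(−0.804) = +0.54 V.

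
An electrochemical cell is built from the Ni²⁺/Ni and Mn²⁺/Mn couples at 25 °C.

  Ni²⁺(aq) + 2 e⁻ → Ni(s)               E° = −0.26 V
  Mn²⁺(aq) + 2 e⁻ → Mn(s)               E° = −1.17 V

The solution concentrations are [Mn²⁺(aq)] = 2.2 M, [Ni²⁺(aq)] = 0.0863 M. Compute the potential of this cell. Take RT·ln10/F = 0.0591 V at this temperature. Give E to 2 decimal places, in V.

+0.87 V

The Ni²⁺/Ni couple has the more positive E°, so it is the cathode; Mn²⁺/Mn is the anode.
E°cell = E°cat − E°an = −0.26 − (−1.17) = +0.91 V; n = 2.
For the overall reaction Ni²⁺(aq) + Mn(s) → Ni(s) + Mn²⁺(aq), Q = [Mn²⁺(aq)] / [Ni²⁺(aq)] = 25.5, giving log Q = 1.406.
E = E° − (0.0591/n)·log Q = +0.91 − (0.0591/2)(1.406) = +0.87 V.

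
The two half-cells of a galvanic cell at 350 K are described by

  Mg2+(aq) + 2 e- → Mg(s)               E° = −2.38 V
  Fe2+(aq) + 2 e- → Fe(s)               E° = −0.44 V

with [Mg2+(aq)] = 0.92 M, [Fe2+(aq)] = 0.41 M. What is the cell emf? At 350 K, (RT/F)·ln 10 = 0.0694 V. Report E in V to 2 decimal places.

Fe²⁺/Fe is reduced (cathode, E° = −0.44 V) and Mg²⁺/Mg is oxidized (anode).
E°cell = E°cat − E°an = −0.44 − (−2.38) = +1.94 V; n = 2.
The balanced reaction is Fe2+(aq) + Mg(s) → Fe(s) + Mg2+(aq), so Q = [Mg2+(aq)] / [Fe2+(aq)] = 2.24 and log Q = 0.351.
Applying E = E° − (RT ln10/nF)·log Q gives +1.94 − (0.0694/2)(0.351) = +1.93 V.

+1.93 V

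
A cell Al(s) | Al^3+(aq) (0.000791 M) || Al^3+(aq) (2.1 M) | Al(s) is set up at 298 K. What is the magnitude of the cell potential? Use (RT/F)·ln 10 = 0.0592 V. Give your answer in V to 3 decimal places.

0.068 V

For a concentration cell E°cell = 0, since both electrodes use the same couple.
The compartment with the higher Al^3+(aq) concentration (2.1 M) acts as the cathode; ions are reduced there and produced at the dilute (0.000791 M) anode.
With n = 3, Ecell = −(0.0592/3)·log([dilute]/[conc]) = −(0.0592/3)·log(0.000791/2.1) = +0.068 V.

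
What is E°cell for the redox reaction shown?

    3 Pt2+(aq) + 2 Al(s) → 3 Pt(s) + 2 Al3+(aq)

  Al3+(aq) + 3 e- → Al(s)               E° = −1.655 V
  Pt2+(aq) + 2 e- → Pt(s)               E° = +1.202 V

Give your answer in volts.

+2.857 V

Pt2+(aq) gains electrons, so the Pt²⁺/Pt couple is the cathode; the Al³⁺/Al couple is the anode.
E°cell = E°(cathode) − E°(anode) = +1.202 − (−1.655) = +2.857 V.
The positive value indicates the reaction is spontaneous as written.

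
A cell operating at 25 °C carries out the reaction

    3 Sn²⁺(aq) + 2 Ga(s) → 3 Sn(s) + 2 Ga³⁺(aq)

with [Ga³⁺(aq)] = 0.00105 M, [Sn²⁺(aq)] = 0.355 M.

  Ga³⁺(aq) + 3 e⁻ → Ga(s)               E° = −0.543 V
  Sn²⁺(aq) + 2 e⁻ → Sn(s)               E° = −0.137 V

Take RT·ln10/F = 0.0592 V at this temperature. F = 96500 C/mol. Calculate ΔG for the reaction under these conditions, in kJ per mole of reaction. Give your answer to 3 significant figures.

−261 kJ/mol

With Sn²⁺/Sn reduced at the cathode, E°cell = −0.137 − (−0.543) = +0.406 V and n = 6.
The reaction quotient is [Ga³⁺(aq)]^2 / [Sn²⁺(aq)]^3 = 2.46×10^−5; by Nernst, E = +0.406 − (0.0592/6)(−4.608) = +0.4515 V.
ΔG = −nFE = −(6)(96500)(+0.4515) J/mol = −261 kJ/mol.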